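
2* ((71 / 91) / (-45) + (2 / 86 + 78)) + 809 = 169924109 / 176085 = 965.01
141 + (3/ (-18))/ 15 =12689/ 90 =140.99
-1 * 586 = -586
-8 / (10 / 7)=-5.60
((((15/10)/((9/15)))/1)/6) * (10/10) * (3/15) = 1/12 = 0.08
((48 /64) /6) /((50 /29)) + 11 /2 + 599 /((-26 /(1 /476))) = 3418313 /618800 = 5.52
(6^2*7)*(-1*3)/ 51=-252/ 17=-14.82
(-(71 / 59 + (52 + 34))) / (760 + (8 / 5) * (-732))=25725 / 121304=0.21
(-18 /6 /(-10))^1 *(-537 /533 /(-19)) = 1611 /101270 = 0.02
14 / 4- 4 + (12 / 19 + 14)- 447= -16449 / 38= -432.87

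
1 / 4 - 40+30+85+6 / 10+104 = 3597 / 20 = 179.85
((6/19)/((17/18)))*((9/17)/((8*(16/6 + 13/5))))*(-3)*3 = -32805/867578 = -0.04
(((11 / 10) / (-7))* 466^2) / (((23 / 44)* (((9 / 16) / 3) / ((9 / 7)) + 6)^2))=-121079236608 / 70055125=-1728.34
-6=-6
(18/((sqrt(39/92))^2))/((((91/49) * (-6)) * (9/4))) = -2576/1521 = -1.69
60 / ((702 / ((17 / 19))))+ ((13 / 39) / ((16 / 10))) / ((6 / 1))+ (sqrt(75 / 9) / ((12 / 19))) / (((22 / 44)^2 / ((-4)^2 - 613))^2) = 3955 / 35568+ 15048380 * sqrt(3) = 26064558.84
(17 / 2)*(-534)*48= -217872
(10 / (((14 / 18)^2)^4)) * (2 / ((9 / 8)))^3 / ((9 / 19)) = 5106032640 / 5764801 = 885.73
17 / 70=0.24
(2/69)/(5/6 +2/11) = 44/1541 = 0.03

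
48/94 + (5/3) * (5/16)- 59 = -130777/2256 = -57.97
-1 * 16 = -16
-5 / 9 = -0.56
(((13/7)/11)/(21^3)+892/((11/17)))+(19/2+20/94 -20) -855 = 34404273565/67031118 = 513.26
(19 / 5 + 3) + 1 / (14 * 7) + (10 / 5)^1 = 8.81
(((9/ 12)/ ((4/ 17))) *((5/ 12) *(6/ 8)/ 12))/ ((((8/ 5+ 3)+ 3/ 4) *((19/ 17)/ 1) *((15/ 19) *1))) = 1445/ 82176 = 0.02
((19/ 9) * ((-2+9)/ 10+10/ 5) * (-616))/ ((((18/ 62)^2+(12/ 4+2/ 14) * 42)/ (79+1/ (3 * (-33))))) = -799598128/ 380799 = -2099.79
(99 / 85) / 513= 11 / 4845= 0.00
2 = 2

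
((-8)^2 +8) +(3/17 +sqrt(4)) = 1261/17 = 74.18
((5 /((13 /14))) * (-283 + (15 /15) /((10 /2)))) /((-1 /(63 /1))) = 1247148 /13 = 95934.46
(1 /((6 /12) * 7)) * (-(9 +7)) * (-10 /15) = 64 /21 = 3.05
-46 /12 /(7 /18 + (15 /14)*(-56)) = 69 /1073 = 0.06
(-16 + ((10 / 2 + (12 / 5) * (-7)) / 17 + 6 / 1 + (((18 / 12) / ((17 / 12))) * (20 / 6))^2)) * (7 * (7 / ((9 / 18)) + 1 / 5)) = 1265859 / 7225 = 175.21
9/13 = 0.69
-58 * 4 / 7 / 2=-116 / 7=-16.57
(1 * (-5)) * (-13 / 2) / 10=13 / 4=3.25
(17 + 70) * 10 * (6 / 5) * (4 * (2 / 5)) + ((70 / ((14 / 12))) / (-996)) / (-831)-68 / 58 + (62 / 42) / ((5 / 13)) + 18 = 1691.07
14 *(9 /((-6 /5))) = -105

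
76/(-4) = -19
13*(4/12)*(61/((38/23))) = 18239/114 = 159.99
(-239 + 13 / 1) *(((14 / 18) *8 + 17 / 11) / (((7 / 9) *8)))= -86897 / 308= -282.13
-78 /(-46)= 39 /23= 1.70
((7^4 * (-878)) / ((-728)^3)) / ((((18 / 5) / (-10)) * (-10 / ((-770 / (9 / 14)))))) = -1.82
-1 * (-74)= 74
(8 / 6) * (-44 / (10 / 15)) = -88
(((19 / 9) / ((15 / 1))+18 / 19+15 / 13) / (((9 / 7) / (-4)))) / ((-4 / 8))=4186448 / 300105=13.95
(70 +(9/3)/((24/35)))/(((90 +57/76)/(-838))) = -686.79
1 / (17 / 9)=9 / 17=0.53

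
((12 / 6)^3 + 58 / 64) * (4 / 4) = 285 / 32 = 8.91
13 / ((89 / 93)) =1209 / 89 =13.58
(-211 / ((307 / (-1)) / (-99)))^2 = 436350321 / 94249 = 4629.76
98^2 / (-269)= -9604 / 269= -35.70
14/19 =0.74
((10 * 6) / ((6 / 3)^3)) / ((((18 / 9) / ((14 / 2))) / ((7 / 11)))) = 735 / 44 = 16.70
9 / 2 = 4.50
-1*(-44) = 44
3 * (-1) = -3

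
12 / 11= 1.09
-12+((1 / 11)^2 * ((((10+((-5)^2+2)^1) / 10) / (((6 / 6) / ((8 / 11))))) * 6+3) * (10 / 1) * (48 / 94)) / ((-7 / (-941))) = 42307116 / 437899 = 96.61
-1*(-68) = 68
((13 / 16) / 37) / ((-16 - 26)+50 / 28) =-91 / 166648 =-0.00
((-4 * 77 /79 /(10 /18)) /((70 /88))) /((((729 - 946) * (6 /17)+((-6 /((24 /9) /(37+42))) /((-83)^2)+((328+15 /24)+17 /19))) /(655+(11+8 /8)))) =-206881849646208 /8891487266275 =-23.27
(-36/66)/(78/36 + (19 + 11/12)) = -72/2915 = -0.02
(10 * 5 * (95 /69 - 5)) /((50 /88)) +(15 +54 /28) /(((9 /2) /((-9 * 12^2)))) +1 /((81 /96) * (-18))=-203217968 /39123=-5194.33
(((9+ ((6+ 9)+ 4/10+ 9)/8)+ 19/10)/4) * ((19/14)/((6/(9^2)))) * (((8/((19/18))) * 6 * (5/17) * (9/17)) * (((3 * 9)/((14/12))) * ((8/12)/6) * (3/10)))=49424013/141610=349.01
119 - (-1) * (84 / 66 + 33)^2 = 156528 / 121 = 1293.62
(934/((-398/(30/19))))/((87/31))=-144770/109649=-1.32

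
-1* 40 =-40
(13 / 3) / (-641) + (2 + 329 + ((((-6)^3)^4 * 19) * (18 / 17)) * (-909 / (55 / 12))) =-15615846241745933108 / 1798005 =-8685096115831.68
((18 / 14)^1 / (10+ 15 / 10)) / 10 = 9 / 805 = 0.01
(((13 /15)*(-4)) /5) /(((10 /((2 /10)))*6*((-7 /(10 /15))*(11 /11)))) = 26 /118125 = 0.00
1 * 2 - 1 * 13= -11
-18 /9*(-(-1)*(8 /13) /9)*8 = -128 /117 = -1.09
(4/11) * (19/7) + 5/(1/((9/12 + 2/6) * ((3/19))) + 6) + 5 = 141/22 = 6.41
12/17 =0.71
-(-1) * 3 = 3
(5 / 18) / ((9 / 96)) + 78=2186 / 27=80.96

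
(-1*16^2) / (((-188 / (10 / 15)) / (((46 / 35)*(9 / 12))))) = 1472 / 1645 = 0.89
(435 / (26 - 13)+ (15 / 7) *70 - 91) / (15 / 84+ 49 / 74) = 1245272 / 11323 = 109.98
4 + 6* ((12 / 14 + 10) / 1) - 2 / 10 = 68.94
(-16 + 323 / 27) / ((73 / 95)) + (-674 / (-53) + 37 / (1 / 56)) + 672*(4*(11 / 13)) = 5912712659 / 1358019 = 4353.92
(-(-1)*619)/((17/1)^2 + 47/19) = 11761/5538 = 2.12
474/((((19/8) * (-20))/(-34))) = 32232/95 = 339.28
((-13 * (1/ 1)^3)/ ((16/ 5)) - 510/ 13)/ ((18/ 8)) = -9005/ 468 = -19.24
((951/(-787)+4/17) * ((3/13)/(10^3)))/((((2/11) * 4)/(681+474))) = -99243837/278283200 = -0.36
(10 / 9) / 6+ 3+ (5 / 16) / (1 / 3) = 1781 / 432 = 4.12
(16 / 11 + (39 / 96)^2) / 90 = 2027 / 112640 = 0.02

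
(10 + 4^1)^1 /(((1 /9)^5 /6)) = 4960116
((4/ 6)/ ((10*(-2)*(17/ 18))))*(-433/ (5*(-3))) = -433/ 425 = -1.02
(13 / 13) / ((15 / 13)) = 13 / 15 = 0.87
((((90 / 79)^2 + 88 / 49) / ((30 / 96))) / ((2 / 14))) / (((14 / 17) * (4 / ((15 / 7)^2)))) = 1447545240 / 14984641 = 96.60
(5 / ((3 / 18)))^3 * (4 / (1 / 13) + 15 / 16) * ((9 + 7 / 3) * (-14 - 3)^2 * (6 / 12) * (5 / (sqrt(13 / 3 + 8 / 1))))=23407374375 * sqrt(111) / 74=3332594482.14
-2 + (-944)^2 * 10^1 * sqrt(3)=-2 + 8911360 * sqrt(3)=15434926.28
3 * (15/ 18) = 5/ 2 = 2.50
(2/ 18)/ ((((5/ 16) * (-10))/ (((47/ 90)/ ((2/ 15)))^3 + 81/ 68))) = -1799983/ 826200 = -2.18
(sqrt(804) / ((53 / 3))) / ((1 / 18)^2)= 1944 * sqrt(201) / 53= 520.02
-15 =-15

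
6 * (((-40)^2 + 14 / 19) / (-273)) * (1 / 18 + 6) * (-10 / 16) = 2762605 / 20748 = 133.15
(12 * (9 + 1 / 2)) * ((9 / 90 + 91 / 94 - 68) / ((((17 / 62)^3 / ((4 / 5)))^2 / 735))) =-239548479270101342208 / 28361643575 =-8446212880.32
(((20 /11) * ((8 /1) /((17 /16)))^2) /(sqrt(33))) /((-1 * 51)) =-327680 * sqrt(33) /5350257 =-0.35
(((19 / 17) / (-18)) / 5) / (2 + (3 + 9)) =-19 / 21420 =-0.00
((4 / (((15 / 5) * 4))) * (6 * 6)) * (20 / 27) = 80 / 9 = 8.89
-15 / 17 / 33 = -0.03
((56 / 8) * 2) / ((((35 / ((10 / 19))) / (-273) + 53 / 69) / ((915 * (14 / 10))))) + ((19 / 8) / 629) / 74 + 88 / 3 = 35972087888965 / 1051194864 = 34220.19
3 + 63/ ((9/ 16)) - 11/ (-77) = 806/ 7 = 115.14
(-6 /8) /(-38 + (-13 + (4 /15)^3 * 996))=3375 /144508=0.02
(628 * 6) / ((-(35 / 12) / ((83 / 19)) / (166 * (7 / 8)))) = -77873256 / 95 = -819718.48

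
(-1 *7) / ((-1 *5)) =7 / 5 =1.40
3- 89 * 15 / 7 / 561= 2.66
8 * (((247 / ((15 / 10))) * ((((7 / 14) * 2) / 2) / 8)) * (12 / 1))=988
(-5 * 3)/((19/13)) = -195/19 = -10.26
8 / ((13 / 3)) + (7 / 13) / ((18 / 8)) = 244 / 117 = 2.09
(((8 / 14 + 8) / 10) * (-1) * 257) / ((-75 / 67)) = 34438 / 175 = 196.79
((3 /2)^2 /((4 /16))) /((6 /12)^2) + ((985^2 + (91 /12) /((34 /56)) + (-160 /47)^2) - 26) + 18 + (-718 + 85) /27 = 970253.63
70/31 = 2.26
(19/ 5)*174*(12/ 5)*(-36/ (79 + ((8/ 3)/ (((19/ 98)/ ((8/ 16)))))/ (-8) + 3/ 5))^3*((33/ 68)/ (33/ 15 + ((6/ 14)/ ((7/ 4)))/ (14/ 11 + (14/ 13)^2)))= -41885640187427433600/ 1309351930660826939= -31.99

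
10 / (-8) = -5 / 4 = -1.25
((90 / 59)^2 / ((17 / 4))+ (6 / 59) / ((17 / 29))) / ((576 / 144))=21333 / 118354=0.18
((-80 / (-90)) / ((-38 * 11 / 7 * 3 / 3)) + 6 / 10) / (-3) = -5503 / 28215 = -0.20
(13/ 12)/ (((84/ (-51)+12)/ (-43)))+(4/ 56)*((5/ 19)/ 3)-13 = -1637929/ 93632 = -17.49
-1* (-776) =776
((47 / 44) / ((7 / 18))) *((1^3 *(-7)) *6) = -1269 / 11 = -115.36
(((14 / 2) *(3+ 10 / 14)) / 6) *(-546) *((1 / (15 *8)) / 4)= -1183 / 240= -4.93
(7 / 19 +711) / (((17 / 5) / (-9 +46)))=2500460 / 323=7741.36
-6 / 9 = -0.67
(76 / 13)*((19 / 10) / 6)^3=130321 / 702000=0.19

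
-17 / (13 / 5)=-85 / 13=-6.54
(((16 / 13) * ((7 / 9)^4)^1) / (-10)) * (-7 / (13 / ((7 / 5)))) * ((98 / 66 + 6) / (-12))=-4470662 / 211100175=-0.02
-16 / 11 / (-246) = 8 / 1353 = 0.01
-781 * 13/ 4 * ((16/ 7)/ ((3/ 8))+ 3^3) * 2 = -7056335/ 42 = -168007.98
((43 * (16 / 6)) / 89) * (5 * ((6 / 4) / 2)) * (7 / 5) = 602 / 89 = 6.76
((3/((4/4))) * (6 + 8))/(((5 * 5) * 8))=21/100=0.21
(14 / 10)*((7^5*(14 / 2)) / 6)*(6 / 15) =823543 / 75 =10980.57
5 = 5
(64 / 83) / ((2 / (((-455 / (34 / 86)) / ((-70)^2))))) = -4472 / 49385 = -0.09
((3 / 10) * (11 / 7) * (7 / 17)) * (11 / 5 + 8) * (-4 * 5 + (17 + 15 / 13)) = -1188 / 325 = -3.66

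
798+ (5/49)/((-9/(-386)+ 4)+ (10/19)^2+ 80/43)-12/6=1439850879186/1808820251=796.02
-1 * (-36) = 36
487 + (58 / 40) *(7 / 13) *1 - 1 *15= 122923 / 260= 472.78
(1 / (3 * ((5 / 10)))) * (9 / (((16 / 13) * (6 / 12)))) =39 / 4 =9.75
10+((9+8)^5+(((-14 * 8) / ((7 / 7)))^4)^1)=158771803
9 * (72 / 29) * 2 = 1296 / 29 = 44.69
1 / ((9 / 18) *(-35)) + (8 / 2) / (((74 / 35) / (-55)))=-134824 / 1295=-104.11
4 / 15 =0.27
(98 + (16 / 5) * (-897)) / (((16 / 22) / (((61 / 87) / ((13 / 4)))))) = -160369 / 195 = -822.41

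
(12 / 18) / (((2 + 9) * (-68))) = -1 / 1122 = -0.00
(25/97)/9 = 25/873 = 0.03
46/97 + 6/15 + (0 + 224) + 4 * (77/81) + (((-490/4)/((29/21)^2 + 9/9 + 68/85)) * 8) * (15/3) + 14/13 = -2279402538236/2087251335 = -1092.06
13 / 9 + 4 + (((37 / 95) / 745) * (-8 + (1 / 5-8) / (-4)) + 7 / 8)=160932539 / 25479000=6.32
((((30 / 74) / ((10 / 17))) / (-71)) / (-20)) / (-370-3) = -51 / 39194840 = -0.00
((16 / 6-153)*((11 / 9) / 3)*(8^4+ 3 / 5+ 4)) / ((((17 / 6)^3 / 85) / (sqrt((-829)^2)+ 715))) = -1256388410816 / 867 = -1449121581.10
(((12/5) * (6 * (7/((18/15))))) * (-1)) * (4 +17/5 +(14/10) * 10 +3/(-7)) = -8808/5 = -1761.60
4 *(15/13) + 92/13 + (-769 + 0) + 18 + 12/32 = -76849/104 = -738.93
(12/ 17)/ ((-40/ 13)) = -39/ 170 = -0.23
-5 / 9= -0.56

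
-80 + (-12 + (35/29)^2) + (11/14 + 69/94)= -24631863/276689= -89.02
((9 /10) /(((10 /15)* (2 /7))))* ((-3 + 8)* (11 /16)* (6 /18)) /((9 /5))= 385 /128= 3.01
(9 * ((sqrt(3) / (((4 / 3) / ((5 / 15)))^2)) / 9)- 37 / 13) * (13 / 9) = -37 / 9 + 13 * sqrt(3) / 144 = -3.95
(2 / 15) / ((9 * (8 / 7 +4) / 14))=0.04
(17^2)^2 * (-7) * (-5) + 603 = 2923838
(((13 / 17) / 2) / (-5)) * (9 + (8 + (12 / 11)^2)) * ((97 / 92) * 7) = -19428227 / 1892440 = -10.27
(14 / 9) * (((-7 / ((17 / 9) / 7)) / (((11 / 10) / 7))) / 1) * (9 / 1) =-432180 / 187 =-2311.12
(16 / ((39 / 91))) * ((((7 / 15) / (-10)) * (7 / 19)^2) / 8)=-2401 / 81225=-0.03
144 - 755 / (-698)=101267 / 698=145.08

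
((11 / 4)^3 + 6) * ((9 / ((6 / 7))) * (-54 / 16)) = -972405 / 1024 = -949.61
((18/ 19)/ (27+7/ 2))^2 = 1296/ 1343281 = 0.00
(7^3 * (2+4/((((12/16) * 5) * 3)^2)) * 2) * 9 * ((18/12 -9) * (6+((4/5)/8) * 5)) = -9172163/15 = -611477.53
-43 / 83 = -0.52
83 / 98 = 0.85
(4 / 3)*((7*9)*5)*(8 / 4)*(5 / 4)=1050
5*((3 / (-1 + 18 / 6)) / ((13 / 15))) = 225 / 26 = 8.65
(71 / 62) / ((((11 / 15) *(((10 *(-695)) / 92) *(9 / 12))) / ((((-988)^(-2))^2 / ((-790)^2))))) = -0.00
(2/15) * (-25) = -10/3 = -3.33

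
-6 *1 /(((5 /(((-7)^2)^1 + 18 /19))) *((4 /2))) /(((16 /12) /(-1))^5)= 691821 /97280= 7.11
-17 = -17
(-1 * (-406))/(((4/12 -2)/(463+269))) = -891576/5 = -178315.20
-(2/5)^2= -4/25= -0.16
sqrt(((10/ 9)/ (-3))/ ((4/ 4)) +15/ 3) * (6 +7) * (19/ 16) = 1235 * sqrt(15)/ 144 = 33.22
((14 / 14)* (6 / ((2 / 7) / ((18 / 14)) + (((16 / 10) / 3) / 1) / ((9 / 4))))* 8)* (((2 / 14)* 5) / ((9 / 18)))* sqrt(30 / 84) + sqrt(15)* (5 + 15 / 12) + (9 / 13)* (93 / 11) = 837 / 143 + 25* sqrt(15) / 4 + 16200* sqrt(70) / 1519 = 119.29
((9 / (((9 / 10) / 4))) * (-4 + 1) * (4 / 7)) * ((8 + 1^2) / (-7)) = 4320 / 49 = 88.16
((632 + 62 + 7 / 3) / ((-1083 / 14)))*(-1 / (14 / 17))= 35513 / 3249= 10.93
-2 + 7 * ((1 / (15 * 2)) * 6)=-3 / 5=-0.60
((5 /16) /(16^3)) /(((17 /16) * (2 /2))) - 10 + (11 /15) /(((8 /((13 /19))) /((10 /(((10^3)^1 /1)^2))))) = -620155507979 /62016000000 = -10.00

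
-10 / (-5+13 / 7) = 35 / 11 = 3.18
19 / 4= 4.75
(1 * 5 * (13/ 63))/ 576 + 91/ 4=825617/ 36288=22.75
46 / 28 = 1.64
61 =61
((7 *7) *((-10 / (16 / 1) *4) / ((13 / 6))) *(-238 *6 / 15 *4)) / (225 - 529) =-17493 / 247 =-70.82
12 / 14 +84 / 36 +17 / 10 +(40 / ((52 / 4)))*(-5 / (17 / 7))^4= 13720338871 / 228012330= 60.17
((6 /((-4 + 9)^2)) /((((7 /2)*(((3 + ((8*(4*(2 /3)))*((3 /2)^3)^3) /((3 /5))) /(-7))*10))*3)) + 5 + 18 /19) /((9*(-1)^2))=154795571 /234248625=0.66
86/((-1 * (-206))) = 43/103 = 0.42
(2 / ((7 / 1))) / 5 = 2 / 35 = 0.06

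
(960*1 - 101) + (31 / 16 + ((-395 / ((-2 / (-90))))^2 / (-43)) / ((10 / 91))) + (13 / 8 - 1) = -46001818245 / 688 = -66863107.91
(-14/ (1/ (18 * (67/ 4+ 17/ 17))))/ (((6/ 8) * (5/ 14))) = -83496/ 5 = -16699.20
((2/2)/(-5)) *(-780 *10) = 1560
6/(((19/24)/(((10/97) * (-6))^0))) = 144/19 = 7.58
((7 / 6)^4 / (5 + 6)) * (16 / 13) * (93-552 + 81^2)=542626 / 429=1264.86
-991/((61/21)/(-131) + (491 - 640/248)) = -84513471/41651000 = -2.03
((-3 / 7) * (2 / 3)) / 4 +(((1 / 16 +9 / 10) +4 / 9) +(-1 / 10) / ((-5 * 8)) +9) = 130259 / 12600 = 10.34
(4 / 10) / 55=2 / 275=0.01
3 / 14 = 0.21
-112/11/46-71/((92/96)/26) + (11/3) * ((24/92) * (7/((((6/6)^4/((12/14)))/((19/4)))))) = -480503/253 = -1899.22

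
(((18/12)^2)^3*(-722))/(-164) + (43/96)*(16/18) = 7161979/141696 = 50.54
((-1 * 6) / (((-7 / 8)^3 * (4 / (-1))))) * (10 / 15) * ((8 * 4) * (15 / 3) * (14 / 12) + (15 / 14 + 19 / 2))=-2120704 / 7203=-294.42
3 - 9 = -6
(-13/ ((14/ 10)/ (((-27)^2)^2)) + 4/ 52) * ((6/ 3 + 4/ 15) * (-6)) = 30536599384/ 455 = 67113405.24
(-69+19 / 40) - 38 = -106.52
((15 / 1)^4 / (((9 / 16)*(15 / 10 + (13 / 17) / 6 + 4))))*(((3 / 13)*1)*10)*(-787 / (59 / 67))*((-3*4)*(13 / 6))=14521566600000 / 16933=857589712.40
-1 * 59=-59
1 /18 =0.06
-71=-71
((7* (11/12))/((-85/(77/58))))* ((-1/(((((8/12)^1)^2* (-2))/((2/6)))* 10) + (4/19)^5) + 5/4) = -504202391231/3906293782400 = -0.13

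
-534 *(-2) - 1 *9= 1059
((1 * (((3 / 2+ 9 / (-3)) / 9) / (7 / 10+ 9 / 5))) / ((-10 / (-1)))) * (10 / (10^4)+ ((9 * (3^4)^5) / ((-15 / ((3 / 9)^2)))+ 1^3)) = 232452292399 / 150000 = 1549681.95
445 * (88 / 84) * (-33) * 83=-8938270 / 7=-1276895.71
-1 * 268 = -268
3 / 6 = 1 / 2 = 0.50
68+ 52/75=5152/75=68.69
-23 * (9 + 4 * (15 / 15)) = -299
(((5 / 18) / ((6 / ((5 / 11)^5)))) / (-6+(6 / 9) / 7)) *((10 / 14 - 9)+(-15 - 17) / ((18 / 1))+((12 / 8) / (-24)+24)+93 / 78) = -3084828125 / 1345840075008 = -0.00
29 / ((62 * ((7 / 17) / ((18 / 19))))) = 4437 / 4123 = 1.08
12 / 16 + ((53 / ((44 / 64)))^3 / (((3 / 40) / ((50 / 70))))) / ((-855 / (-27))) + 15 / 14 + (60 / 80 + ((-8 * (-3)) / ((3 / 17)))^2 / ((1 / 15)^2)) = 761091379682 / 177023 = 4299392.62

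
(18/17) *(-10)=-10.59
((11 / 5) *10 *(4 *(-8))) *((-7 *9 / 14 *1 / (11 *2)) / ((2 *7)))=72 / 7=10.29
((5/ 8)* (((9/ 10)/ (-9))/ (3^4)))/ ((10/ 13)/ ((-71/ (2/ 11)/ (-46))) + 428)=-10153/ 5632939584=-0.00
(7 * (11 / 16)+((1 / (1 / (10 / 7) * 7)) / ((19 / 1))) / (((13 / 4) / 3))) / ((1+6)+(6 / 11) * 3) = 10272361 / 18396560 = 0.56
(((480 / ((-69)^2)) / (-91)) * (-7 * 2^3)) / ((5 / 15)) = 1280 / 6877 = 0.19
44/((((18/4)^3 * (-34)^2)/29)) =2552/210681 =0.01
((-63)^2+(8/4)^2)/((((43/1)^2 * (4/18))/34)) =607869/1849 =328.76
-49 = -49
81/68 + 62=4297/68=63.19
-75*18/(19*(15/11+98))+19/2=364873/41534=8.78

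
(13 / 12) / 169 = 0.01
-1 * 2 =-2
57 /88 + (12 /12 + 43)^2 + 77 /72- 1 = 191735 /99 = 1936.72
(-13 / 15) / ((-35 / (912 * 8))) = 31616 / 175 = 180.66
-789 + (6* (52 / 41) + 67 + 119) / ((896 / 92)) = -504543 / 656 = -769.12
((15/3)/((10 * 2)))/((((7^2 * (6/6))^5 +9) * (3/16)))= 2/423712887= 0.00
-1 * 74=-74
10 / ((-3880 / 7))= -7 / 388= -0.02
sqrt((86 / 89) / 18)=sqrt(3827) / 267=0.23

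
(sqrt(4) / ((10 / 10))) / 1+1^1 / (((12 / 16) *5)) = 34 / 15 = 2.27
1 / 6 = 0.17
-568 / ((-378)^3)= 71 / 6751269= 0.00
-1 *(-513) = 513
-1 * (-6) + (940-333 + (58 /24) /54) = 397253 /648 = 613.04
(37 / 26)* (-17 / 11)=-2.20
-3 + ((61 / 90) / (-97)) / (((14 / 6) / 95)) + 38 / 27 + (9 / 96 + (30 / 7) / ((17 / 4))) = -7728457 / 9973152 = -0.77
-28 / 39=-0.72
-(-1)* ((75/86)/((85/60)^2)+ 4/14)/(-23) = -62654/2000747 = -0.03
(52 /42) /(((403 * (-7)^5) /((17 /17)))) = -2 /10941357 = -0.00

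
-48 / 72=-2 / 3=-0.67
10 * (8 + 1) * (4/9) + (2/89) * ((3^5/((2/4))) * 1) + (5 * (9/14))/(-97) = 6150451/120862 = 50.89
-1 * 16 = -16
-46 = -46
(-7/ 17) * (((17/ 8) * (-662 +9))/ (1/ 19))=86849/ 8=10856.12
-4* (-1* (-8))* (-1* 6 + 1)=160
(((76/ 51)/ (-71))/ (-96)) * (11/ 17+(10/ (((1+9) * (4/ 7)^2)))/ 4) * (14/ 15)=204421/ 709136640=0.00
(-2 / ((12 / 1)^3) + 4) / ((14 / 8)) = 3455 / 1512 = 2.29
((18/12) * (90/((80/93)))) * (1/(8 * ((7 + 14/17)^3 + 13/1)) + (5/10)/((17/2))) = 16250831253/1752772352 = 9.27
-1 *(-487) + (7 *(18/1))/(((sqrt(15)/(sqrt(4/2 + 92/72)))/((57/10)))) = 399 *sqrt(1770)/50 + 487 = 822.73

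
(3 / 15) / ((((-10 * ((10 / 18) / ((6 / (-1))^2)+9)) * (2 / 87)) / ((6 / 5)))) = -42282 / 365125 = -0.12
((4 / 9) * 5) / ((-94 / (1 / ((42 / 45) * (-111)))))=25 / 109557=0.00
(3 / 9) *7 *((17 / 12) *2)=119 / 18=6.61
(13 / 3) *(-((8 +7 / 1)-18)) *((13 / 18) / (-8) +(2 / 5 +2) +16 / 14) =226213 / 5040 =44.88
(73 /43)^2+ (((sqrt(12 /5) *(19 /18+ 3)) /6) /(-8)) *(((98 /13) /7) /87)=5329 /1849 -511 *sqrt(15) /1221480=2.88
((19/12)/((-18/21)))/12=-133/864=-0.15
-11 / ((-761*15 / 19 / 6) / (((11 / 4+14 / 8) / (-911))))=-0.00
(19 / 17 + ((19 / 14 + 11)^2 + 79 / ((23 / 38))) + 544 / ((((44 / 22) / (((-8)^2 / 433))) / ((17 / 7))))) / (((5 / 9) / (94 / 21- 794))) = -31523266278141 / 58070929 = -542840.74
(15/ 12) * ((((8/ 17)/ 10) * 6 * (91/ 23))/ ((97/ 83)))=45318/ 37927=1.19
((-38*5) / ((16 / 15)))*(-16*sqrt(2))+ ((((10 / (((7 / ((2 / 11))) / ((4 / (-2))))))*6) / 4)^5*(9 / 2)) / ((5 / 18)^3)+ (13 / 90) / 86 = -1263586957853959 / 20950509375180+ 2850*sqrt(2) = 3970.20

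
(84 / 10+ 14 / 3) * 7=1372 / 15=91.47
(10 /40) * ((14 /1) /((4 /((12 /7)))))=3 /2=1.50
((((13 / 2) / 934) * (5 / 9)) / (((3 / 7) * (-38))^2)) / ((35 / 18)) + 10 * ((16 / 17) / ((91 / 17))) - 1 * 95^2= -9966910636079 / 1104582024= -9023.24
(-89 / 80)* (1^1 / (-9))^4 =-89 / 524880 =-0.00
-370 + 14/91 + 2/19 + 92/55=-5000206/13585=-368.07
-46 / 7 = -6.57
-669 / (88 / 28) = -4683 / 22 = -212.86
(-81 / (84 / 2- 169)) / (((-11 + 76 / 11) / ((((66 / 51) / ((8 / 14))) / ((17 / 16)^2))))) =-975744 / 3119755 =-0.31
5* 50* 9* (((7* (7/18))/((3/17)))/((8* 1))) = 104125/24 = 4338.54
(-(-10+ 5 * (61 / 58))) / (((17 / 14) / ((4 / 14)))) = 550 / 493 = 1.12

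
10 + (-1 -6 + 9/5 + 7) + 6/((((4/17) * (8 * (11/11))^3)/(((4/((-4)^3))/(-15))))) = 966673/81920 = 11.80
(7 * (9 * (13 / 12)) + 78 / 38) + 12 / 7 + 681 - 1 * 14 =393157 / 532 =739.02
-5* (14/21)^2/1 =-20/9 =-2.22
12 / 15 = 0.80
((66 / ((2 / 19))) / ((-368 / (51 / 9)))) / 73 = -0.13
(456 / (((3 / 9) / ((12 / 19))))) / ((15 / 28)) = 8064 / 5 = 1612.80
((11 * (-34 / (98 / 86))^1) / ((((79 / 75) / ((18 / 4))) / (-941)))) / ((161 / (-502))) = -2563935971850 / 623231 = -4113941.66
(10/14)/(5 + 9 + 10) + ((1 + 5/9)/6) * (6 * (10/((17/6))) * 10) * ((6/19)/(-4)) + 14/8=-138623/54264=-2.55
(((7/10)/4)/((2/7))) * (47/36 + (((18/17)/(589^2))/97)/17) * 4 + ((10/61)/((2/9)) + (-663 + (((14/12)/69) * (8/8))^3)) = -277433182237792821523613/420950495410366155120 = -659.06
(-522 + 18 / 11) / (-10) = 2862 / 55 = 52.04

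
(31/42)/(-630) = -31/26460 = -0.00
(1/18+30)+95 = 2251/18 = 125.06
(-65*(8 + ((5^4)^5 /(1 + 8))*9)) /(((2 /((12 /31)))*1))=-37193298339846870 /31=-1199783817414415.16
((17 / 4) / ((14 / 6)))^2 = 2601 / 784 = 3.32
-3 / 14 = -0.21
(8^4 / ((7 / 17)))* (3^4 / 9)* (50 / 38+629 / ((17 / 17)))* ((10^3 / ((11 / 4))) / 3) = 10006953984000 / 1463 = 6840023228.98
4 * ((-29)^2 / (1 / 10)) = 33640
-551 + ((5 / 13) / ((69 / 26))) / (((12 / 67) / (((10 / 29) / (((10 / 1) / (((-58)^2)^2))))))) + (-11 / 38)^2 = 94218805619 / 298908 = 315210.05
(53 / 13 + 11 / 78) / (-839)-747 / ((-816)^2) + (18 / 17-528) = -1275650138947 / 2420830464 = -526.95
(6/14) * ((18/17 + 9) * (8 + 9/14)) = 62073/1666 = 37.26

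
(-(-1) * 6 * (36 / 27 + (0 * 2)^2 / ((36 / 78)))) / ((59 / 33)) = 264 / 59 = 4.47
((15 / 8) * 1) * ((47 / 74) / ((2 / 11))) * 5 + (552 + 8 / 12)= 2079397 / 3552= 585.42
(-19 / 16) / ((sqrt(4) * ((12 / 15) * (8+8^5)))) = -95 / 4195328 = -0.00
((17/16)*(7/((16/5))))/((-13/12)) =-1785/832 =-2.15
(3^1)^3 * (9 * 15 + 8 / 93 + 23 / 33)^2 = 57884630508 / 116281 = 497799.56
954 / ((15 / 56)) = 17808 / 5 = 3561.60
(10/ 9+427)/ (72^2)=3853/ 46656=0.08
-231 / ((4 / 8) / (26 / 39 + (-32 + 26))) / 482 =1232 / 241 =5.11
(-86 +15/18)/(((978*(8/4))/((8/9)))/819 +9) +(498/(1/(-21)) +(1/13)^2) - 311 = -11621023429/1078389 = -10776.28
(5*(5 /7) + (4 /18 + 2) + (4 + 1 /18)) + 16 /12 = 1409 /126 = 11.18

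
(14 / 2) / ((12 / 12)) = 7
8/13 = 0.62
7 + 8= 15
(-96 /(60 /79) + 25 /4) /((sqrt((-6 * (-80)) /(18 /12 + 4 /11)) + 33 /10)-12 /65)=34581573 /22898530-1082952 * sqrt(6765) /11449265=-6.27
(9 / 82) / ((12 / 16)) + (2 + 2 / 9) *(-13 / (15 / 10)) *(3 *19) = -405026 / 369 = -1097.63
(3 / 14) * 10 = 15 / 7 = 2.14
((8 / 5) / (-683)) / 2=-4 / 3415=-0.00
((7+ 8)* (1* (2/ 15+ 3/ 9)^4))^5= 79792266297612001/ 437893890380859375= 0.18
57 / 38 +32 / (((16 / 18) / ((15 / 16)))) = 141 / 4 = 35.25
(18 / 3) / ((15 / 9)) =18 / 5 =3.60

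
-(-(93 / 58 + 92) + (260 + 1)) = -9709 / 58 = -167.40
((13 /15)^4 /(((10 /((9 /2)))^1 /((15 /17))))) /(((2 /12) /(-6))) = -85683 /10625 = -8.06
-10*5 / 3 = -50 / 3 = -16.67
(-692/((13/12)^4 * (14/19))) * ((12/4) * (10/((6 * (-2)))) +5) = -1704.60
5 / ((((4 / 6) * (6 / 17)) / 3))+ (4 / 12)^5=61969 / 972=63.75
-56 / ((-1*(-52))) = -14 / 13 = -1.08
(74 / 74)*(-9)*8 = -72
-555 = -555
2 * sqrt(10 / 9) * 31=62 * sqrt(10) / 3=65.35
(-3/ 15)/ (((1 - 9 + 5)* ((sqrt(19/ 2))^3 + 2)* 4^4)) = -1/ 1638480 + 19* sqrt(38)/ 13107840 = 0.00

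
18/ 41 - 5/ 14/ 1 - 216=-123937/ 574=-215.92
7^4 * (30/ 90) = 2401/ 3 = 800.33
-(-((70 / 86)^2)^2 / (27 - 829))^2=-2251875390625 / 7517897171354073604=-0.00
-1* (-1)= 1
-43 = -43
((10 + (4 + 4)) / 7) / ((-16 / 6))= -27 / 28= -0.96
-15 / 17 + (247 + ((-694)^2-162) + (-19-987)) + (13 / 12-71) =98051417 / 204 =480644.20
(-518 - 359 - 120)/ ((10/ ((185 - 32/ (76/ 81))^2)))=-8195029933/ 3610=-2270091.39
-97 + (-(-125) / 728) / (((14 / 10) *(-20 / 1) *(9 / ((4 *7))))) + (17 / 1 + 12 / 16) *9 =411013 / 6552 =62.73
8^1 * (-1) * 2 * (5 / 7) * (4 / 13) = -320 / 91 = -3.52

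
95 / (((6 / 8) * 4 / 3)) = 95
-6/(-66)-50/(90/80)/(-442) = 4189/21879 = 0.19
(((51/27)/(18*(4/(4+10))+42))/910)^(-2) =149073210000/289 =515824256.06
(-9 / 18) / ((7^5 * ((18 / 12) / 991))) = -991 / 50421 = -0.02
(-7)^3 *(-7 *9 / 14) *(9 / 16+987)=1524302.72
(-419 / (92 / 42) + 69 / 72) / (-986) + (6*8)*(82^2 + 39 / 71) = 322778.56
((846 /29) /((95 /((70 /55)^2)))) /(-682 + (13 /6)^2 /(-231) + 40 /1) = -125356896 /161799637505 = -0.00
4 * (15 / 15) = 4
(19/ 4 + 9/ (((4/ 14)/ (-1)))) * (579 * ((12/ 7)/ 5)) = -185859/ 35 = -5310.26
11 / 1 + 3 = 14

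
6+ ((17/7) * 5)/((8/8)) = 127/7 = 18.14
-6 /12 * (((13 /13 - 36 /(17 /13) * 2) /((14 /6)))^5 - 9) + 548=79657326027673726 /23863536599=3338035.24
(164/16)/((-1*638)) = -41/2552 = -0.02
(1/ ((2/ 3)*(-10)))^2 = 9/ 400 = 0.02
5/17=0.29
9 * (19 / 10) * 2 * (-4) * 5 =-684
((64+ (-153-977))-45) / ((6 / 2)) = -370.33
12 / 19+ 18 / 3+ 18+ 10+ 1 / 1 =677 / 19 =35.63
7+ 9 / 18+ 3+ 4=29 / 2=14.50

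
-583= -583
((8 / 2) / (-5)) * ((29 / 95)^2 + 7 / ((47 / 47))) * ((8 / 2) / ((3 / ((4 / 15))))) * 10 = -8194048 / 406125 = -20.18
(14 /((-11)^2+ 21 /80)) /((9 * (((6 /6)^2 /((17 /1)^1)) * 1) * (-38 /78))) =-247520 /552957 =-0.45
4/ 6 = 2/ 3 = 0.67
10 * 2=20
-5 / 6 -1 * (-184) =1099 / 6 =183.17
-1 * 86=-86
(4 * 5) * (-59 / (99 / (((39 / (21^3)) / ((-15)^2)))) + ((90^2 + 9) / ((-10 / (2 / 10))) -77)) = -65786868674 / 13752585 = -4783.60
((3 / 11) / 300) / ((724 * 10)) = 1 / 7964000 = 0.00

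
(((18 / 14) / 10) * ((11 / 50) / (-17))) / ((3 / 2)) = -33 / 29750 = -0.00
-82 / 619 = -0.13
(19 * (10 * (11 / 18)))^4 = 1192518600625 / 6561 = 181758664.93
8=8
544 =544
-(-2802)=2802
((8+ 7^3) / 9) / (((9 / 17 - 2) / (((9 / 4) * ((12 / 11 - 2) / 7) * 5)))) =5967 / 154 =38.75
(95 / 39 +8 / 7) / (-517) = -0.01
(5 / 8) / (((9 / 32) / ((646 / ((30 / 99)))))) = 14212 / 3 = 4737.33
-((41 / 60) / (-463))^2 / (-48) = 1681 / 37042963200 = 0.00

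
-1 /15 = -0.07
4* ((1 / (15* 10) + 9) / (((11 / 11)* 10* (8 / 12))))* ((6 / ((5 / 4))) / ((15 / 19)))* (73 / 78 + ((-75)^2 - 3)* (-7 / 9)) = -143638.99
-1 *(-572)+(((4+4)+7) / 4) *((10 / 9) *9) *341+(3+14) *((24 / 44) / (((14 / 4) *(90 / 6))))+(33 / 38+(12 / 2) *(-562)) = 73066207 / 7315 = 9988.55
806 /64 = 403 /32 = 12.59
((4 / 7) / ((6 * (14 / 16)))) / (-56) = -2 / 1029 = -0.00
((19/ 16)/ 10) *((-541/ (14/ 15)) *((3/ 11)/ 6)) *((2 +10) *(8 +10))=-832599/ 1232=-675.81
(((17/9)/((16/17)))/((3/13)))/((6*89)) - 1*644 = -148559315/230688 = -643.98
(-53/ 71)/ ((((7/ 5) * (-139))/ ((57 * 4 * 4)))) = 241680/ 69083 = 3.50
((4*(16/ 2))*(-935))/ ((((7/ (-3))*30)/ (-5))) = -14960/ 7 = -2137.14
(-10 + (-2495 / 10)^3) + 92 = -124250843 / 8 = -15531355.38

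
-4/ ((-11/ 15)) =60/ 11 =5.45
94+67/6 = 631/6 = 105.17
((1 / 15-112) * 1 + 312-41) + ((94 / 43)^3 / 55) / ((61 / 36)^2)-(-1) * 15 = 8500209265979 / 48814515255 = 174.13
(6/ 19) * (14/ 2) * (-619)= -25998/ 19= -1368.32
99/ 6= 33/ 2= 16.50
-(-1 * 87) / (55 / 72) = 6264 / 55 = 113.89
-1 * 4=-4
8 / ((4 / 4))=8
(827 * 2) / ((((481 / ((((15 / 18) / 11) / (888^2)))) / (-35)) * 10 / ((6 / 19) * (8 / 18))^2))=-28945 / 1270821872034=-0.00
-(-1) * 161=161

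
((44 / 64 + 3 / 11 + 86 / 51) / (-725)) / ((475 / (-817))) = 204293 / 32538000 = 0.01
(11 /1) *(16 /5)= 176 /5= 35.20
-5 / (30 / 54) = -9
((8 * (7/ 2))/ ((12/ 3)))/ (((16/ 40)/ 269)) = 9415/ 2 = 4707.50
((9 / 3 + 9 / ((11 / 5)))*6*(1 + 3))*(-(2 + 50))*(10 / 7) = -973440 / 77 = -12642.08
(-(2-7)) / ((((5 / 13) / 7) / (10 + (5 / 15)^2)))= 8281 / 9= 920.11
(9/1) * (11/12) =33/4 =8.25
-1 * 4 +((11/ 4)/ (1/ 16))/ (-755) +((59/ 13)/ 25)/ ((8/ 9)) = -1513099/ 392600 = -3.85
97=97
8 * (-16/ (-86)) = 1.49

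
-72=-72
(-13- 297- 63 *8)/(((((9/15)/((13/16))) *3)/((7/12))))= -185185/864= -214.33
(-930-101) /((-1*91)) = 1031 /91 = 11.33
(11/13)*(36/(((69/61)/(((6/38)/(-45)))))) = -2684/28405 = -0.09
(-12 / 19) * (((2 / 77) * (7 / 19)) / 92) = -6 / 91333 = -0.00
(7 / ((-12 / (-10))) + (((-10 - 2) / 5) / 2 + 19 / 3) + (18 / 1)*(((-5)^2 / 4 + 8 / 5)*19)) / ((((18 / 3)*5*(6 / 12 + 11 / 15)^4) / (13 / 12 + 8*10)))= 5901488250 / 1874161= 3148.87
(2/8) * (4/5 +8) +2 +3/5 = 24/5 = 4.80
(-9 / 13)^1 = -9 / 13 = -0.69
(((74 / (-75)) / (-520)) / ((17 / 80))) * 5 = 148 / 3315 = 0.04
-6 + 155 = 149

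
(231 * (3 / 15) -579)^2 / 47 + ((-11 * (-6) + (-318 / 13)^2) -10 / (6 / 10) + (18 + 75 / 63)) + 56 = 28201392229 / 4170075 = 6762.80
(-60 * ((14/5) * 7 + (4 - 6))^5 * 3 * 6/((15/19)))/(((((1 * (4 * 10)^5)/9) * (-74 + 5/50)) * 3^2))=440635536/1443359375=0.31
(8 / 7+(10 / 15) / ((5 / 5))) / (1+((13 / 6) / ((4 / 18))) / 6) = 304 / 441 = 0.69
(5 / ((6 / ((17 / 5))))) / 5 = 17 / 30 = 0.57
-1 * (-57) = 57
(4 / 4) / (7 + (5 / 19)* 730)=19 / 3783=0.01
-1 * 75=-75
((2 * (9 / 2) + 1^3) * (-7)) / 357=-10 / 51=-0.20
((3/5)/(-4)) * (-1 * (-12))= -9/5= -1.80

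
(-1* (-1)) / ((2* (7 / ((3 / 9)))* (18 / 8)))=2 / 189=0.01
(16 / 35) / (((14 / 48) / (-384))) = -601.86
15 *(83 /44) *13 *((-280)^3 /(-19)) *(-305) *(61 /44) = -413139281100000 /2299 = -179703906524.58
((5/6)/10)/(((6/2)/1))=1/36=0.03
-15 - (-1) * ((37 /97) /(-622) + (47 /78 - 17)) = -36940213 /1176513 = -31.40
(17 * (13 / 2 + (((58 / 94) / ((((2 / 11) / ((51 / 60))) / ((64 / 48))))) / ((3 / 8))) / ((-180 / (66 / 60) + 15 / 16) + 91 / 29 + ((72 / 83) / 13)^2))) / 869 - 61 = -212158627701534489857 / 3485203531124435010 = -60.87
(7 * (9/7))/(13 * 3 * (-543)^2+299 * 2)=9/11499709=0.00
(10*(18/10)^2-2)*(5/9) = 152/9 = 16.89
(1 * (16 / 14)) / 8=1 / 7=0.14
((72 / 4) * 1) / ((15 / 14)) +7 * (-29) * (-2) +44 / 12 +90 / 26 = 83836 / 195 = 429.93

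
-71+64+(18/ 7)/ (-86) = -2116/ 301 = -7.03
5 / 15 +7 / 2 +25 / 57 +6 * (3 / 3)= 1171 / 114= 10.27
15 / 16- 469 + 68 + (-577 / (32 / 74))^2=455677385 / 256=1779989.79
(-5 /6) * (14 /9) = -35 /27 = -1.30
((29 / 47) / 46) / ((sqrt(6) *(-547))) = -29 *sqrt(6) / 7095684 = -0.00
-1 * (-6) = 6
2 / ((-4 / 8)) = -4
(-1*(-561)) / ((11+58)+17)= 561 / 86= 6.52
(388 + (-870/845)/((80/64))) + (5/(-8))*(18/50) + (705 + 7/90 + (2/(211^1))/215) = 602801534059/552001320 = 1092.03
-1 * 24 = -24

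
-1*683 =-683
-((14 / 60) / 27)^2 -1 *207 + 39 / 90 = -135528439 / 656100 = -206.57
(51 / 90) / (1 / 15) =17 / 2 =8.50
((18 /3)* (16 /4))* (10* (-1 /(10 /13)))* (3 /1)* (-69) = 64584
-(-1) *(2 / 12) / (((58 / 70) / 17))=595 / 174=3.42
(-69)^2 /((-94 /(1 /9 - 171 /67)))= 389344 /3149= 123.64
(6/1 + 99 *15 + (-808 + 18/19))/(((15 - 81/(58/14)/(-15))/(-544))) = -256261400/11229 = -22821.39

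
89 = 89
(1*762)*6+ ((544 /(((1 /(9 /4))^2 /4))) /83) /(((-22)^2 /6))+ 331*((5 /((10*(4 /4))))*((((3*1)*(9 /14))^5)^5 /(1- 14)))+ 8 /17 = -172082344.35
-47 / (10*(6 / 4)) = -47 / 15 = -3.13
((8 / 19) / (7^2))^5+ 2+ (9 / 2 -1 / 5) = 44064510939467693 / 6994366815736510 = 6.30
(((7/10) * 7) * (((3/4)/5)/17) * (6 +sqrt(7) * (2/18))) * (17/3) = 49 * sqrt(7)/1800 +147/100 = 1.54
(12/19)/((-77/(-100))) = 1200/1463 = 0.82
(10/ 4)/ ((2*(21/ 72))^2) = 360/ 49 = 7.35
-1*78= -78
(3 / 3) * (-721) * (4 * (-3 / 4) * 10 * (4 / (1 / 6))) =519120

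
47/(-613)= -47/613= -0.08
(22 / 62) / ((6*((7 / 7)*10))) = 11 / 1860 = 0.01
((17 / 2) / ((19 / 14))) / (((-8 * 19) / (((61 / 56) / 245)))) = -0.00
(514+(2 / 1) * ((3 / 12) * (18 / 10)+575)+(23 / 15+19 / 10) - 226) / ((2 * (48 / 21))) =30289 / 96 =315.51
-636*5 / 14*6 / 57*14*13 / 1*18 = -78328.42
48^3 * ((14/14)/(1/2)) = 221184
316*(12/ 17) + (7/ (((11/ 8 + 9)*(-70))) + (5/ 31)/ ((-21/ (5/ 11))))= 11268459157/ 50520855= 223.05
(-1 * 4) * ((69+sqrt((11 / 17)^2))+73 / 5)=-28644 / 85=-336.99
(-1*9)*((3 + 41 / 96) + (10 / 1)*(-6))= 16293 / 32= 509.16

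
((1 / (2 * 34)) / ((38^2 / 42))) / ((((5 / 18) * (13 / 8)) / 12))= 4536 / 398905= 0.01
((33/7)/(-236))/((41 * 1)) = -33/67732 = -0.00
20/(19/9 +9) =9/5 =1.80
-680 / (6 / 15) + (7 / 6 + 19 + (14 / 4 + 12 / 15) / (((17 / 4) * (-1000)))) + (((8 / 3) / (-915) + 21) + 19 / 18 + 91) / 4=-77070569339 / 46665000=-1651.57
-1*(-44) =44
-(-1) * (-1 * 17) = -17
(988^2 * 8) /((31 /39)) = 304556928 /31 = 9824417.03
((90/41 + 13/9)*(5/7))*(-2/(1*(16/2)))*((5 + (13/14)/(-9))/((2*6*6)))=-0.04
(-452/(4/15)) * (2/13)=-260.77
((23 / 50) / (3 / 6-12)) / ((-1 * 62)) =1 / 1550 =0.00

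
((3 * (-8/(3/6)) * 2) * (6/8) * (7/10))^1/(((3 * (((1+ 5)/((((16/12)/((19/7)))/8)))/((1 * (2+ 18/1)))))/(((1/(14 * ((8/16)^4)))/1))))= -224/57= -3.93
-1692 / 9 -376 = -564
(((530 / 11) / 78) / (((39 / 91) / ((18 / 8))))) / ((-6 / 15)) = -9275 / 1144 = -8.11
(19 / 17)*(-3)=-57 / 17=-3.35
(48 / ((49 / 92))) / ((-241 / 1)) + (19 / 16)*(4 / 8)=83059 / 377888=0.22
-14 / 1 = -14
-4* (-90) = 360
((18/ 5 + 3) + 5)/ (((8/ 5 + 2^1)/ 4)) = 116/ 9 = 12.89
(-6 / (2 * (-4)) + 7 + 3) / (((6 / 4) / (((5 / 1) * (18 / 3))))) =215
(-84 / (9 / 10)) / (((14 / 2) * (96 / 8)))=-10 / 9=-1.11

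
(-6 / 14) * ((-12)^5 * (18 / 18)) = 746496 / 7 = 106642.29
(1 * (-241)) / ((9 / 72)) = -1928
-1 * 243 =-243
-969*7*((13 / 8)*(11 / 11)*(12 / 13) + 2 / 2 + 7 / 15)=-20122.90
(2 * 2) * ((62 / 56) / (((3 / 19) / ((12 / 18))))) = 1178 / 63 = 18.70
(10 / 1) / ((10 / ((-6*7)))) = -42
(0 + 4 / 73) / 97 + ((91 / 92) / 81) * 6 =649339 / 8794602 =0.07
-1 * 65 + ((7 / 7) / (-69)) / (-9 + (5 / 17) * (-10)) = -65.00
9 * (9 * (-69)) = -5589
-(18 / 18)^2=-1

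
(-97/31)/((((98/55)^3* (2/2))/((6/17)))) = -48415125/248004092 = -0.20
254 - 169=85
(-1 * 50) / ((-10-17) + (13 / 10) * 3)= 500 / 231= 2.16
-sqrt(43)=-6.56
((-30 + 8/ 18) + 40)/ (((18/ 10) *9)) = 470/ 729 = 0.64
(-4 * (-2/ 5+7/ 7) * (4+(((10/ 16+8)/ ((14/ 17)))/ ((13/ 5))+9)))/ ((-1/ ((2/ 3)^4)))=8.07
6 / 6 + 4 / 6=5 / 3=1.67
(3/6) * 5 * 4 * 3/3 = 10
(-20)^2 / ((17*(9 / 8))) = 3200 / 153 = 20.92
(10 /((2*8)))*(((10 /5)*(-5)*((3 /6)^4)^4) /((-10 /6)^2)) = -0.00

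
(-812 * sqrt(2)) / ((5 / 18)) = -14616 * sqrt(2) / 5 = -4134.03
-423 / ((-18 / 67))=3149 / 2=1574.50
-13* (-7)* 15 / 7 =195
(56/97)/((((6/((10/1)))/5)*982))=700/142881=0.00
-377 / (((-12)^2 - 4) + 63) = -13 / 7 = -1.86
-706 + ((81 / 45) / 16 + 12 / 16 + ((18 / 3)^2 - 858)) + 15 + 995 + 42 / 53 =-516.35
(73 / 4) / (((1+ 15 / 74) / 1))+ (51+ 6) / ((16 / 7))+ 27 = 95567 / 1424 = 67.11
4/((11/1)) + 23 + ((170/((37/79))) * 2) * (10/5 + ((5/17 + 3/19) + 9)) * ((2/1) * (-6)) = -99739.14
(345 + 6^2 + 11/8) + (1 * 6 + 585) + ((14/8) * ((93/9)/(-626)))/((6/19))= 43867835/45072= 973.28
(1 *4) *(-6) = -24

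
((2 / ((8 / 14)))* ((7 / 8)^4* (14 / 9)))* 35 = 4117715 / 36864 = 111.70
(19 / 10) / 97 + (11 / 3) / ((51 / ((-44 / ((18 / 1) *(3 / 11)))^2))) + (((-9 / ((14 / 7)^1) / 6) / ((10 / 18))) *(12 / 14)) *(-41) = 4031917415 / 75733623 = 53.24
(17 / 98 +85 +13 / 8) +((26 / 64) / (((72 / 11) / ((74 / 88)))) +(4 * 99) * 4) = 754529425 / 451584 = 1670.85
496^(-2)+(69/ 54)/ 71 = 2829823/ 157204224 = 0.02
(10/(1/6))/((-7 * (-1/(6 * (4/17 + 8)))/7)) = 50400/17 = 2964.71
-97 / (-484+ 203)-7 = -1870 / 281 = -6.65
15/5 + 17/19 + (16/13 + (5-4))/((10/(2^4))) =9218/1235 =7.46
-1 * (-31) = 31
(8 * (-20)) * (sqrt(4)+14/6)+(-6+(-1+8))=-2077/3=-692.33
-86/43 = -2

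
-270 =-270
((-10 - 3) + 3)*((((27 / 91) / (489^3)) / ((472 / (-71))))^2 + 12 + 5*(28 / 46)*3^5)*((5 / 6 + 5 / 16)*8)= -68893.48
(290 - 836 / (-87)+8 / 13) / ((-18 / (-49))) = 8319073 / 10179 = 817.28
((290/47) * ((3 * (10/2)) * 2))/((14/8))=34800/329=105.78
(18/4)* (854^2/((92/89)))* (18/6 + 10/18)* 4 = 1038545984/23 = 45154173.22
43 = 43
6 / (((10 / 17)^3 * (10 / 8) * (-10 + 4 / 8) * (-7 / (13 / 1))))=383214 / 83125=4.61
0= 0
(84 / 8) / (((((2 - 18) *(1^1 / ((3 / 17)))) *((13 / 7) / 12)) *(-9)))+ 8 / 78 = 985 / 5304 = 0.19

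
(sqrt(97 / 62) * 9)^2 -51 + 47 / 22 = 26551 / 341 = 77.86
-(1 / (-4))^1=1 / 4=0.25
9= 9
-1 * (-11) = 11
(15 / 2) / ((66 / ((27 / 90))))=3 / 88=0.03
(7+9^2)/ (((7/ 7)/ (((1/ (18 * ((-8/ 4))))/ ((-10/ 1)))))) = 11/ 45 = 0.24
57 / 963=19 / 321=0.06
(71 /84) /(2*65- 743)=-71 /51492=-0.00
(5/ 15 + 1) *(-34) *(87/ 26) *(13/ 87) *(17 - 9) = -544/ 3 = -181.33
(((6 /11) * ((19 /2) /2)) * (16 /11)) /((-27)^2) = 0.01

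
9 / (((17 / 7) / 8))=504 / 17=29.65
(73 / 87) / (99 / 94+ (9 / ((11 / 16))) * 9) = 75482 / 10693431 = 0.01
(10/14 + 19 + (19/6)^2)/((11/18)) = 7495/154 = 48.67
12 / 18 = 2 / 3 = 0.67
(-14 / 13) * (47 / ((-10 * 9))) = 329 / 585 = 0.56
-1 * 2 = -2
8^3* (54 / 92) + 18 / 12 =13893 / 46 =302.02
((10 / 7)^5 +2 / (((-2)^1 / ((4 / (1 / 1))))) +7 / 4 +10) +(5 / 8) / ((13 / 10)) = 3098349 / 218491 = 14.18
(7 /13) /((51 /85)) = 35 /39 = 0.90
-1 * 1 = -1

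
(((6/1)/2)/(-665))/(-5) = 3/3325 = 0.00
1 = 1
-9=-9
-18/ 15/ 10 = -3/ 25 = -0.12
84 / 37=2.27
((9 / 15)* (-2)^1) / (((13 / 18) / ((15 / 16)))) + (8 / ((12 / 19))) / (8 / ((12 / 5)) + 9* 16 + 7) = -35527 / 24076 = -1.48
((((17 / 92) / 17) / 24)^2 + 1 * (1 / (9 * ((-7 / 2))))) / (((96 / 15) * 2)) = -5416925 / 2184118272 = -0.00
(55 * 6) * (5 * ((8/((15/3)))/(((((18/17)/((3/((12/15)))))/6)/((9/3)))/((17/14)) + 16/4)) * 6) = 17166600/4349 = 3947.25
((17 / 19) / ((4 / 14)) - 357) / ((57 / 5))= -67235 / 2166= -31.04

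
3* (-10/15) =-2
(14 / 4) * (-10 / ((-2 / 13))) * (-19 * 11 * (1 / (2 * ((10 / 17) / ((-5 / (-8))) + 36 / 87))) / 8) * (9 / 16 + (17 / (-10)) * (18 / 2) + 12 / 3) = 23549.48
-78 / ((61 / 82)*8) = -1599 / 122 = -13.11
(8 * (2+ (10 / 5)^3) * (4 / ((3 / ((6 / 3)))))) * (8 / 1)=5120 / 3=1706.67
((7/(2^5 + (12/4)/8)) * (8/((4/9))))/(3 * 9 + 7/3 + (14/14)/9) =1296/9805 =0.13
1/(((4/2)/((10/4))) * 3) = 5/12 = 0.42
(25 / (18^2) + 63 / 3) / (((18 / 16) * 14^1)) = 6829 / 5103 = 1.34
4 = 4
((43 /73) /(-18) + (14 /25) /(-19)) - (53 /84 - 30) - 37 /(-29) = 7749808949 /253404900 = 30.58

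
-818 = -818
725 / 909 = 0.80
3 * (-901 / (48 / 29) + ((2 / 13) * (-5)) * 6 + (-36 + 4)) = -362525 / 208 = -1742.91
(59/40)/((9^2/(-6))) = -59/540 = -0.11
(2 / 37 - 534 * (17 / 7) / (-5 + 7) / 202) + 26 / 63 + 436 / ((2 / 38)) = 3899329097 / 470862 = 8281.26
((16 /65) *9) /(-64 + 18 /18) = -16 /455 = -0.04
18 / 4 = 9 / 2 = 4.50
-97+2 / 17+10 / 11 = -17947 / 187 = -95.97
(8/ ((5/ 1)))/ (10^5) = 1/ 62500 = 0.00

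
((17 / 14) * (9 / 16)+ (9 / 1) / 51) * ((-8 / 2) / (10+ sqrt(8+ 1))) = -3273 / 12376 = -0.26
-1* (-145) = 145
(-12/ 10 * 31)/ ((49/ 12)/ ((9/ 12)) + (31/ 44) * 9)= -73656/ 23335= -3.16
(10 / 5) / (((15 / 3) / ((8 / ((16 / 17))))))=17 / 5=3.40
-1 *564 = -564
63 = 63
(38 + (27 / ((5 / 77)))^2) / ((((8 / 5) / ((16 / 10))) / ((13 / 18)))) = 56201483 / 450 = 124892.18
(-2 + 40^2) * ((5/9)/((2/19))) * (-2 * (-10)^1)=1518100/9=168677.78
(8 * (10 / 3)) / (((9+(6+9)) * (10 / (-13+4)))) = -1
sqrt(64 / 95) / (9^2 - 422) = -8 *sqrt(95) / 32395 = -0.00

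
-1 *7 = -7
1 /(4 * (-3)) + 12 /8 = 17 /12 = 1.42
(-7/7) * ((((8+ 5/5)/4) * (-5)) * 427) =19215/4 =4803.75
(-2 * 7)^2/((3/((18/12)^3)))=441/2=220.50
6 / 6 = 1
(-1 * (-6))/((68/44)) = 66/17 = 3.88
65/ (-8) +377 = 2951/ 8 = 368.88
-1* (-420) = 420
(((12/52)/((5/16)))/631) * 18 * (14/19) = 12096/779285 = 0.02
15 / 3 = 5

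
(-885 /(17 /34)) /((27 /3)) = -590 /3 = -196.67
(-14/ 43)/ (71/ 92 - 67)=1288/ 261999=0.00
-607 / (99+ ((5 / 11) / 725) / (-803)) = -777436495 / 126797714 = -6.13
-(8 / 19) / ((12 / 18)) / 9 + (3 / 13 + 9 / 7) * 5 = 38966 / 5187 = 7.51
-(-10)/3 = 10/3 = 3.33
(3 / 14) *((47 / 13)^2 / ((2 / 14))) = 19.61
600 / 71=8.45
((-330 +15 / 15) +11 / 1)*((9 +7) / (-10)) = 2544 / 5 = 508.80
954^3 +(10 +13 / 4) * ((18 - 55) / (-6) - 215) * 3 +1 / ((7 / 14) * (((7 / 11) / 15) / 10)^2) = 340394566247 / 392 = 868353485.32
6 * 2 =12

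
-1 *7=-7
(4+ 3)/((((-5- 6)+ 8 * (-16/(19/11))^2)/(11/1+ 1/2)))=58121/487674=0.12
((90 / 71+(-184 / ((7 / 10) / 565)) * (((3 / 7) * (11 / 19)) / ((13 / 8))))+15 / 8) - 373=-158432685337 / 6874504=-23046.42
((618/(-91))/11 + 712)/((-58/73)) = -25991431/29029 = -895.36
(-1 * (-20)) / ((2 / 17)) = 170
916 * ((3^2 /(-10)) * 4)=-16488 /5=-3297.60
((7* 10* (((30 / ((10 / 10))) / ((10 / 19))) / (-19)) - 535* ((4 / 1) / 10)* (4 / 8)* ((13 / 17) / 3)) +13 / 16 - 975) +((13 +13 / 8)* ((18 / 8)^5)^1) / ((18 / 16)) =-24117905 / 52224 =-461.82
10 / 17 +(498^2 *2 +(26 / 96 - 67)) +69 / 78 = 5260960625 / 10608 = 495942.74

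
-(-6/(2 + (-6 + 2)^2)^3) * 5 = 5/972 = 0.01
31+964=995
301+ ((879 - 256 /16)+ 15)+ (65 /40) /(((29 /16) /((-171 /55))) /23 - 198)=14691816423 /12461339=1178.99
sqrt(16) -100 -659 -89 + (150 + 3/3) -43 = -736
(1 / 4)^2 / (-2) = -1 / 32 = -0.03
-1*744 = -744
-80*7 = -560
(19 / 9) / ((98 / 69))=437 / 294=1.49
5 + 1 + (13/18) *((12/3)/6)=175/27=6.48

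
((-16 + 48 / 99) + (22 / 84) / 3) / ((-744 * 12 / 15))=106915 / 4124736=0.03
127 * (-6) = -762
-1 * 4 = -4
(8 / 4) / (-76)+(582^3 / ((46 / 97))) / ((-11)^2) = 363324166441 / 105754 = 3435559.57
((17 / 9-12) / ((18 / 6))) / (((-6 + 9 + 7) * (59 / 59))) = -91 / 270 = -0.34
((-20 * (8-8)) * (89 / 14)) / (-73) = 0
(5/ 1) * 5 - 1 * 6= 19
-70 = -70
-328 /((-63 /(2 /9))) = 656 /567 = 1.16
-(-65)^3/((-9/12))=-1098500/3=-366166.67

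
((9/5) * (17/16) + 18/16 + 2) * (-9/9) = -403/80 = -5.04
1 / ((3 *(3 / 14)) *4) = 7 / 18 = 0.39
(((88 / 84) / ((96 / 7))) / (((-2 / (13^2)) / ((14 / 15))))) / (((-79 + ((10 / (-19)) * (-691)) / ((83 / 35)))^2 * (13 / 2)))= -0.00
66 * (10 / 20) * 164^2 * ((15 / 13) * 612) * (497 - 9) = 3976162629120 / 13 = 305858663778.46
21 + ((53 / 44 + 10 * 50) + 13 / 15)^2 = 109813236289 / 435600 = 252096.50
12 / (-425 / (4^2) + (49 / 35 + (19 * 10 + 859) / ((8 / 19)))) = 960 / 197297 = 0.00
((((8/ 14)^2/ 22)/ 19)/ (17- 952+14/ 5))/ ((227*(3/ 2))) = -0.00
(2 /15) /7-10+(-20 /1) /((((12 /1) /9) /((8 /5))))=-3568 /105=-33.98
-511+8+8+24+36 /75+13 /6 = -70253 /150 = -468.35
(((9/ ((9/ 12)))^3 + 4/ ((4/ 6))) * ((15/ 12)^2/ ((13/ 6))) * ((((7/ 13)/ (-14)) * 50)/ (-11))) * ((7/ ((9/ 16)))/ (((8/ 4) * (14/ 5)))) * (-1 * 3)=-1457.44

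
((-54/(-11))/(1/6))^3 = 34012224/1331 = 25553.89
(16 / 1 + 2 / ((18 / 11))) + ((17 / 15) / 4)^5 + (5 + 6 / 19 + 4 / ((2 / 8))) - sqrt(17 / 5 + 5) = 35.64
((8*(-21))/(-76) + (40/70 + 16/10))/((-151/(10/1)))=-5828/20083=-0.29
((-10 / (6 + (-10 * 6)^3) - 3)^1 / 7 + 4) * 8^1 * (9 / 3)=21599440 / 251993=85.71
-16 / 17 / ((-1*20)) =0.05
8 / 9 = 0.89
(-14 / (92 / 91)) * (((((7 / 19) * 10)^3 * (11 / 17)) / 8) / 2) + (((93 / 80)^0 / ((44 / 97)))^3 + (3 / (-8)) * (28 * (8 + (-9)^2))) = -217438885389475 / 228452328896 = -951.79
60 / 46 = 30 / 23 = 1.30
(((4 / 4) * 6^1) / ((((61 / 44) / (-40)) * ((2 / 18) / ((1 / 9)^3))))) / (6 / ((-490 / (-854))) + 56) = -61600 / 1915461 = -0.03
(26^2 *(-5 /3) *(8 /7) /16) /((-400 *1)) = 169 /840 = 0.20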